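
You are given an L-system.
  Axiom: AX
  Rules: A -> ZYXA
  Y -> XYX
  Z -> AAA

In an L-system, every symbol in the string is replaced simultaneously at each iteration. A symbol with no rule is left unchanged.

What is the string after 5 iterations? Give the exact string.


Step 0: AX
Step 1: ZYXAX
Step 2: AAAXYXXZYXAX
Step 3: ZYXAZYXAZYXAXXYXXXAAAXYXXZYXAX
Step 4: AAAXYXXZYXAAAAXYXXZYXAAAAXYXXZYXAXXXYXXXXZYXAZYXAZYXAXXYXXXAAAXYXXZYXAX
Step 5: ZYXAZYXAZYXAXXYXXXAAAXYXXZYXAZYXAZYXAZYXAXXYXXXAAAXYXXZYXAZYXAZYXAZYXAXXYXXXAAAXYXXZYXAXXXXYXXXXXAAAXYXXZYXAAAAXYXXZYXAAAAXYXXZYXAXXXYXXXXZYXAZYXAZYXAXXYXXXAAAXYXXZYXAX

Answer: ZYXAZYXAZYXAXXYXXXAAAXYXXZYXAZYXAZYXAZYXAXXYXXXAAAXYXXZYXAZYXAZYXAZYXAXXYXXXAAAXYXXZYXAXXXXYXXXXXAAAXYXXZYXAAAAXYXXZYXAAAAXYXXZYXAXXXYXXXXZYXAZYXAZYXAXXYXXXAAAXYXXZYXAX


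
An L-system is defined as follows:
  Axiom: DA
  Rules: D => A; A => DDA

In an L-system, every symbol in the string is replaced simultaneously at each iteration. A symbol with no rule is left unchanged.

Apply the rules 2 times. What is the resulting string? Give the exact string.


Answer: DDAAADDA

Derivation:
Step 0: DA
Step 1: ADDA
Step 2: DDAAADDA


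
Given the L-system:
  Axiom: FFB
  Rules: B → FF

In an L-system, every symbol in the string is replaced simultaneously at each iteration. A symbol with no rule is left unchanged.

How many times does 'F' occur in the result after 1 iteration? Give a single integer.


Answer: 4

Derivation:
Step 0: FFB  (2 'F')
Step 1: FFFF  (4 'F')


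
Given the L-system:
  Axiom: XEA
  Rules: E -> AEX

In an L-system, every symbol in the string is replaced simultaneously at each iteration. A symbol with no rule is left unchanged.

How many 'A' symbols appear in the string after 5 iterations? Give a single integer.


Step 0: XEA  (1 'A')
Step 1: XAEXA  (2 'A')
Step 2: XAAEXXA  (3 'A')
Step 3: XAAAEXXXA  (4 'A')
Step 4: XAAAAEXXXXA  (5 'A')
Step 5: XAAAAAEXXXXXA  (6 'A')

Answer: 6


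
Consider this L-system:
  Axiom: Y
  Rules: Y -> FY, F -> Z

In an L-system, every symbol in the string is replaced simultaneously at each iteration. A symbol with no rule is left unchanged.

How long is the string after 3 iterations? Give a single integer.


Answer: 4

Derivation:
Step 0: length = 1
Step 1: length = 2
Step 2: length = 3
Step 3: length = 4


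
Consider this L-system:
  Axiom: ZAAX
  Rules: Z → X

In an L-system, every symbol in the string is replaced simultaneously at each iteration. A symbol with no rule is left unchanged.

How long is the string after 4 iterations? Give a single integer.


Answer: 4

Derivation:
Step 0: length = 4
Step 1: length = 4
Step 2: length = 4
Step 3: length = 4
Step 4: length = 4


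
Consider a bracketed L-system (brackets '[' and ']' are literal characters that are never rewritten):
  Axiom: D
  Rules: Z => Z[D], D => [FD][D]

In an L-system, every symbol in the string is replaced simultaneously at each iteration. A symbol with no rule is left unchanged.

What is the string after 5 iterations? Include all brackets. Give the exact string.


Answer: [F[F[F[F[FD][D]][[FD][D]]][[F[FD][D]][[FD][D]]]][[F[F[FD][D]][[FD][D]]][[F[FD][D]][[FD][D]]]]][[F[F[F[FD][D]][[FD][D]]][[F[FD][D]][[FD][D]]]][[F[F[FD][D]][[FD][D]]][[F[FD][D]][[FD][D]]]]]

Derivation:
Step 0: D
Step 1: [FD][D]
Step 2: [F[FD][D]][[FD][D]]
Step 3: [F[F[FD][D]][[FD][D]]][[F[FD][D]][[FD][D]]]
Step 4: [F[F[F[FD][D]][[FD][D]]][[F[FD][D]][[FD][D]]]][[F[F[FD][D]][[FD][D]]][[F[FD][D]][[FD][D]]]]
Step 5: [F[F[F[F[FD][D]][[FD][D]]][[F[FD][D]][[FD][D]]]][[F[F[FD][D]][[FD][D]]][[F[FD][D]][[FD][D]]]]][[F[F[F[FD][D]][[FD][D]]][[F[FD][D]][[FD][D]]]][[F[F[FD][D]][[FD][D]]][[F[FD][D]][[FD][D]]]]]


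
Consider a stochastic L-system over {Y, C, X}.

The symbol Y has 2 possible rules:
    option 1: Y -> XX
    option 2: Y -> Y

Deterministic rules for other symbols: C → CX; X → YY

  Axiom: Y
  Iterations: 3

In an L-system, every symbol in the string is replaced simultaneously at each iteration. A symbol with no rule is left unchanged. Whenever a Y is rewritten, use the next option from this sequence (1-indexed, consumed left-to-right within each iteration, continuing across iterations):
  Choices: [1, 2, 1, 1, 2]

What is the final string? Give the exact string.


Answer: YXXXXY

Derivation:
Step 0: Y
Step 1: XX  (used choices [1])
Step 2: YYYY  (used choices [])
Step 3: YXXXXY  (used choices [2, 1, 1, 2])


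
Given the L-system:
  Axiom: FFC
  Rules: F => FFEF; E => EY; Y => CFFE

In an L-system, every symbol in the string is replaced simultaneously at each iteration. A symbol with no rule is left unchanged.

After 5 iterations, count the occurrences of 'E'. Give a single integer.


Answer: 312

Derivation:
Step 0: length=3, 'E' count=0
Step 1: length=9, 'E' count=2
Step 2: length=29, 'E' count=8
Step 3: length=97, 'E' count=28
Step 4: length=323, 'E' count=94
Step 5: length=1071, 'E' count=312
Final string: FFEFFFEFEYFFEFFFEFFFEFEYFFEFEYCFFEFFEFFFEFEYFFEFFFEFFFEFEYFFEFFFEFFFEFEYFFEFEYCFFEFFEFFFEFEYFFEFEYCFFECFFEFFFEFEYFFEFFFEFEYFFEFFFEFFFEFEYFFEFEYCFFEFFEFFFEFEYFFEFFFEFFFEFEYFFEFFFEFFFEFEYFFEFEYCFFEFFEFFFEFEYFFEFFFEFFFEFEYFFEFFFEFFFEFEYFFEFEYCFFEFFEFFFEFEYFFEFEYCFFECFFEFFFEFEYFFEFFFEFEYFFEFFFEFFFEFEYFFEFEYCFFEFFEFFFEFEYFFEFEYCFFECFFEFFFEFEYCFFEFFFEFEYFFEFFFEFFFEFEYFFEFEYCFFEFFEFFFEFEYFFEFFFEFFFEFEYFFEFEYCFFEFFEFFFEFEYFFEFFFEFFFEFEYFFEFFFEFFFEFEYFFEFEYCFFEFFEFFFEFEYFFEFEYCFFECFFEFFFEFEYFFEFFFEFEYFFEFFFEFFFEFEYFFEFEYCFFEFFEFFFEFEYFFEFFFEFFFEFEYFFEFFFEFFFEFEYFFEFEYCFFEFFEFFFEFEYFFEFFFEFFFEFEYFFEFFFEFFFEFEYFFEFEYCFFEFFEFFFEFEYFFEFEYCFFECFFEFFFEFEYFFEFFFEFEYFFEFFFEFFFEFEYFFEFEYCFFEFFEFFFEFEYFFEFFFEFFFEFEYFFEFFFEFFFEFEYFFEFEYCFFEFFEFFFEFEYFFEFFFEFFFEFEYFFEFFFEFFFEFEYFFEFEYCFFEFFEFFFEFEYFFEFEYCFFECFFEFFFEFEYFFEFFFEFEYFFEFFFEFFFEFEYFFEFEYCFFEFFEFFFEFEYFFEFEYCFFECFFEFFFEFEYCFFEFFFEFEYFFEFFFEFFFEFEYFFEFEYCFFEFFEFFFEFEYFFEFFFEFFFEFEYFFEFEYCFFEFFEFFFEFEYFFEFFFEFFFEFEYFFEFFFEFFFEFEYFFEFEYCFFEFFEFFFEFEYFFEFEYCFFECFFEFFFEFEYFFEFFFEFEYFFEFFFEFFFEFEYFFEFEYCFFEFFEFFFEFEYFFEFC


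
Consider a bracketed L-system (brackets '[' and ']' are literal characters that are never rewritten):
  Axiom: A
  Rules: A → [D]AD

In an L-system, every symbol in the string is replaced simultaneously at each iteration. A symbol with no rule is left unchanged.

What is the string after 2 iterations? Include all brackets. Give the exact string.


Answer: [D][D]ADD

Derivation:
Step 0: A
Step 1: [D]AD
Step 2: [D][D]ADD


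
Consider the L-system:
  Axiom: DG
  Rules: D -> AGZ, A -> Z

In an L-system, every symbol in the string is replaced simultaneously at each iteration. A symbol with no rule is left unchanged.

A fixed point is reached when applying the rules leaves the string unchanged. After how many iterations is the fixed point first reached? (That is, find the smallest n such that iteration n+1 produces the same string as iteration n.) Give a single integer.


Answer: 2

Derivation:
Step 0: DG
Step 1: AGZG
Step 2: ZGZG
Step 3: ZGZG  (unchanged — fixed point at step 2)


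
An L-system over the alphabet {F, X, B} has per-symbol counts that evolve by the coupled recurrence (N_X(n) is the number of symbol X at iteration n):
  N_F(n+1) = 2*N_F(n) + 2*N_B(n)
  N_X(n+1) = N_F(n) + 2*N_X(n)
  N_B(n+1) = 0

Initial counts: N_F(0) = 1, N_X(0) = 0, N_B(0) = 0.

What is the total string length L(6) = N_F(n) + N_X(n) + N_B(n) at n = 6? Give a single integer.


Step 0: N_F=1, N_X=0, N_B=0, L=1
Step 1: N_F=2, N_X=1, N_B=0, L=3
Step 2: N_F=4, N_X=4, N_B=0, L=8
Step 3: N_F=8, N_X=12, N_B=0, L=20
Step 4: N_F=16, N_X=32, N_B=0, L=48
Step 5: N_F=32, N_X=80, N_B=0, L=112
Step 6: N_F=64, N_X=192, N_B=0, L=256

Answer: 256


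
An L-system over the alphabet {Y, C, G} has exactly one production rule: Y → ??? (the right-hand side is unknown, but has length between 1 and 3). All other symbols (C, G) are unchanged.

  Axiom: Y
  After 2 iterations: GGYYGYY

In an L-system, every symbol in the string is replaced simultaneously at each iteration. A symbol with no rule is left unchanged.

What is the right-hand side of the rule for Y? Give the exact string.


Trying Y → GYY:
  Step 0: Y
  Step 1: GYY
  Step 2: GGYYGYY
Matches the given result.

Answer: GYY


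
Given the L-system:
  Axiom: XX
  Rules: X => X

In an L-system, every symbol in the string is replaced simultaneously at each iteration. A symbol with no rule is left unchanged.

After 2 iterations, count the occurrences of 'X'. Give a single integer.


Answer: 2

Derivation:
Step 0: XX  (2 'X')
Step 1: XX  (2 'X')
Step 2: XX  (2 'X')


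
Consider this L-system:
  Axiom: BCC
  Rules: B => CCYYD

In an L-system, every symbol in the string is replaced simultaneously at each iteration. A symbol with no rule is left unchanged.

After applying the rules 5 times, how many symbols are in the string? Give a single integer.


Step 0: length = 3
Step 1: length = 7
Step 2: length = 7
Step 3: length = 7
Step 4: length = 7
Step 5: length = 7

Answer: 7


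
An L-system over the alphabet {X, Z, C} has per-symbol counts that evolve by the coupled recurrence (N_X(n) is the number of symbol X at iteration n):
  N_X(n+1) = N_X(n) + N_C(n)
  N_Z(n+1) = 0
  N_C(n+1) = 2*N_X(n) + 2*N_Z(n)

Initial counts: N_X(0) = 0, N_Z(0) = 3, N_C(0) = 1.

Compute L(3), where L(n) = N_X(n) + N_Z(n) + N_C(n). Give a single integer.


Answer: 23

Derivation:
Step 0: N_X=0, N_Z=3, N_C=1, L=4
Step 1: N_X=1, N_Z=0, N_C=6, L=7
Step 2: N_X=7, N_Z=0, N_C=2, L=9
Step 3: N_X=9, N_Z=0, N_C=14, L=23


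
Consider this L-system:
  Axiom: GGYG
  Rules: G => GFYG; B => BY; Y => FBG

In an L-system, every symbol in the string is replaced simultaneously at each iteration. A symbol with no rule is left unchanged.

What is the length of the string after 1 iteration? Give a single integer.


Step 0: length = 4
Step 1: length = 15

Answer: 15


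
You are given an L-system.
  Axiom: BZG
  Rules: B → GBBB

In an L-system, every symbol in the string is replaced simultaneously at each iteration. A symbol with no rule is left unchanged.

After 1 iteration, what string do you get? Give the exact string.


Answer: GBBBZG

Derivation:
Step 0: BZG
Step 1: GBBBZG


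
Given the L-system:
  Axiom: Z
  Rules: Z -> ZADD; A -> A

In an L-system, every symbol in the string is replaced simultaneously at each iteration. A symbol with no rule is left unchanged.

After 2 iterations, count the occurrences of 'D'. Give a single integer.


Answer: 4

Derivation:
Step 0: Z  (0 'D')
Step 1: ZADD  (2 'D')
Step 2: ZADDADD  (4 'D')


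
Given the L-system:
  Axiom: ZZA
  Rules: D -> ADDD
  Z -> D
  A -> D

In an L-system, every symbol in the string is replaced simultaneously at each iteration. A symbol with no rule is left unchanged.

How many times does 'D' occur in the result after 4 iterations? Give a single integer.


Answer: 99

Derivation:
Step 0: ZZA  (0 'D')
Step 1: DDD  (3 'D')
Step 2: ADDDADDDADDD  (9 'D')
Step 3: DADDDADDDADDDDADDDADDDADDDDADDDADDDADDD  (30 'D')
Step 4: ADDDDADDDADDDADDDDADDDADDDADDDDADDDADDDADDDADDDDADDDADDDADDDDADDDADDDADDDDADDDADDDADDDADDDDADDDADDDADDDDADDDADDDADDDDADDDADDDADDD  (99 'D')


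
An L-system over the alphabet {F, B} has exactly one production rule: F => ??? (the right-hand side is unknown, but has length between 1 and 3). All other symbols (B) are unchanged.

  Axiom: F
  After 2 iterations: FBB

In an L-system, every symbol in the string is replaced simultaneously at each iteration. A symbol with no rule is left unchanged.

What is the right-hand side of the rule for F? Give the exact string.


Answer: FB

Derivation:
Trying F => FB:
  Step 0: F
  Step 1: FB
  Step 2: FBB
Matches the given result.


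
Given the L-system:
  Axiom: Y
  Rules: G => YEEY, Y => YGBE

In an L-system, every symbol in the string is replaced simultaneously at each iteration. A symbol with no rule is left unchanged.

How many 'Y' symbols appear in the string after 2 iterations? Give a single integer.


Step 0: Y  (1 'Y')
Step 1: YGBE  (1 'Y')
Step 2: YGBEYEEYBE  (3 'Y')

Answer: 3


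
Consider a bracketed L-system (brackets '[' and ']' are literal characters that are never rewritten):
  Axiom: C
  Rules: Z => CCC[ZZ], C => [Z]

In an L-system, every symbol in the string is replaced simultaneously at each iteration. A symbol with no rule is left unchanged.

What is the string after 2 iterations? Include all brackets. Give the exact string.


Step 0: C
Step 1: [Z]
Step 2: [CCC[ZZ]]

Answer: [CCC[ZZ]]


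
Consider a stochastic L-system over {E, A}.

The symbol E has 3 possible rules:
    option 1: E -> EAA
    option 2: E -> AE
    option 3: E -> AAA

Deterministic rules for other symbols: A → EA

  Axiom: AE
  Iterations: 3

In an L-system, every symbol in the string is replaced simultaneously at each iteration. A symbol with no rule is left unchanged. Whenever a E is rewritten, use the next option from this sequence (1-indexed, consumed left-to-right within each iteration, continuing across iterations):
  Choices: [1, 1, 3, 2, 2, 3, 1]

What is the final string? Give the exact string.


Step 0: AE
Step 1: EAEAA  (used choices [1])
Step 2: EAAEAAAAEAEA  (used choices [1, 3])
Step 3: AEEAEAAEEAEAEAEAAAAEAEAAEA  (used choices [2, 2, 3, 1])

Answer: AEEAEAAEEAEAEAEAAAAEAEAAEA


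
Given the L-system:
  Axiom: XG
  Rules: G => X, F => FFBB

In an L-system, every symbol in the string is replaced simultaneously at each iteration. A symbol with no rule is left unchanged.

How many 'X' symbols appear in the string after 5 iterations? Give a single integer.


Step 0: XG  (1 'X')
Step 1: XX  (2 'X')
Step 2: XX  (2 'X')
Step 3: XX  (2 'X')
Step 4: XX  (2 'X')
Step 5: XX  (2 'X')

Answer: 2


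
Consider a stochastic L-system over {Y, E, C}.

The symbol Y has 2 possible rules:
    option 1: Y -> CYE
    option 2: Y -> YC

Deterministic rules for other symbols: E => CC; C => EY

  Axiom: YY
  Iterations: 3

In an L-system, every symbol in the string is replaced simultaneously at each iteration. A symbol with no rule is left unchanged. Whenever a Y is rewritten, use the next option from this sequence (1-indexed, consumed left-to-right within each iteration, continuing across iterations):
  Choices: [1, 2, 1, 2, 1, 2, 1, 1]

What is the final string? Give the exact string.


Answer: CCCYEEYYCCCEYEYCYEEYCCCYE

Derivation:
Step 0: YY
Step 1: CYEYC  (used choices [1, 2])
Step 2: EYCYECCYCEY  (used choices [1, 2])
Step 3: CCCYEEYYCCCEYEYCYEEYCCCYE  (used choices [1, 2, 1, 1])


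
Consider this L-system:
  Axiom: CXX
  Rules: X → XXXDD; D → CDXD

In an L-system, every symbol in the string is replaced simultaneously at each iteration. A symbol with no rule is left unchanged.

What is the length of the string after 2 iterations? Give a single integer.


Step 0: length = 3
Step 1: length = 11
Step 2: length = 47

Answer: 47


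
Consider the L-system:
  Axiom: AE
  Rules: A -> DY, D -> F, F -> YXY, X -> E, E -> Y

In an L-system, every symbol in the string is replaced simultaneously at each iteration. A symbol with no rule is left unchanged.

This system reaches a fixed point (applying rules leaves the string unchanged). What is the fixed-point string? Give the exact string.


Answer: YYYYY

Derivation:
Step 0: AE
Step 1: DYY
Step 2: FYY
Step 3: YXYYY
Step 4: YEYYY
Step 5: YYYYY
Step 6: YYYYY  (unchanged — fixed point at step 5)


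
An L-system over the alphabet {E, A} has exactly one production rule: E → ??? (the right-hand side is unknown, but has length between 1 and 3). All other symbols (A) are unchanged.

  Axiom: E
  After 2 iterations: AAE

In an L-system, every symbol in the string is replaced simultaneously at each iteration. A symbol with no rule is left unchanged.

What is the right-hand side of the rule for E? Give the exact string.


Answer: AE

Derivation:
Trying E → AE:
  Step 0: E
  Step 1: AE
  Step 2: AAE
Matches the given result.


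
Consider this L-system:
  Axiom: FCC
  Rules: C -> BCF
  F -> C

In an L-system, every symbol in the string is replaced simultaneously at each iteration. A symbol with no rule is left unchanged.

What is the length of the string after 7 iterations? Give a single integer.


Step 0: length = 3
Step 1: length = 7
Step 2: length = 13
Step 3: length = 23
Step 4: length = 39
Step 5: length = 65
Step 6: length = 107
Step 7: length = 175

Answer: 175


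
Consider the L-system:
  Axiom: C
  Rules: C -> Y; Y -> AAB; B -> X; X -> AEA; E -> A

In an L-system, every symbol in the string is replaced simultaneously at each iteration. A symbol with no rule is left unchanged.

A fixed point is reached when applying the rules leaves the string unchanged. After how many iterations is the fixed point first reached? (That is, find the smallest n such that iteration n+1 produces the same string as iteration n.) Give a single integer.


Answer: 5

Derivation:
Step 0: C
Step 1: Y
Step 2: AAB
Step 3: AAX
Step 4: AAAEA
Step 5: AAAAA
Step 6: AAAAA  (unchanged — fixed point at step 5)


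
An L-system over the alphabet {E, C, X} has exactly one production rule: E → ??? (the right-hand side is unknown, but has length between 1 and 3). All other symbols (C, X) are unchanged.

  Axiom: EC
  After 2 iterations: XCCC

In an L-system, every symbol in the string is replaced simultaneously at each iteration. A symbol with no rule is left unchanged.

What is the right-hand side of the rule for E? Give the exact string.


Trying E → XCC:
  Step 0: EC
  Step 1: XCCC
  Step 2: XCCC
Matches the given result.

Answer: XCC


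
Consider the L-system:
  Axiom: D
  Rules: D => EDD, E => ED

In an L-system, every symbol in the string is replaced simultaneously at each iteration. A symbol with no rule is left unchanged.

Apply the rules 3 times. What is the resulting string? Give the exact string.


Answer: EDEDDEDEDDEDDEDEDDEDD

Derivation:
Step 0: D
Step 1: EDD
Step 2: EDEDDEDD
Step 3: EDEDDEDEDDEDDEDEDDEDD


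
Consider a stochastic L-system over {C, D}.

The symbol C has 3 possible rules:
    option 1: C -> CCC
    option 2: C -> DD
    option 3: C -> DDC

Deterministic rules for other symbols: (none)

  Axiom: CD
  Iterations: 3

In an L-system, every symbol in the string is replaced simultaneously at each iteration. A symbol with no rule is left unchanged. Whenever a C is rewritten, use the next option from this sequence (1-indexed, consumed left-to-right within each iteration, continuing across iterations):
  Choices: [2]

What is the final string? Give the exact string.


Answer: DDD

Derivation:
Step 0: CD
Step 1: DDD  (used choices [2])
Step 2: DDD  (used choices [])
Step 3: DDD  (used choices [])


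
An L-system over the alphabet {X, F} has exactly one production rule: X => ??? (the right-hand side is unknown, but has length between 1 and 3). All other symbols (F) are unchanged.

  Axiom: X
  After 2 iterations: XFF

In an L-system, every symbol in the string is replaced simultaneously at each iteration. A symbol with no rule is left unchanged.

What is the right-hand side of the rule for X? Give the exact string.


Trying X => XF:
  Step 0: X
  Step 1: XF
  Step 2: XFF
Matches the given result.

Answer: XF


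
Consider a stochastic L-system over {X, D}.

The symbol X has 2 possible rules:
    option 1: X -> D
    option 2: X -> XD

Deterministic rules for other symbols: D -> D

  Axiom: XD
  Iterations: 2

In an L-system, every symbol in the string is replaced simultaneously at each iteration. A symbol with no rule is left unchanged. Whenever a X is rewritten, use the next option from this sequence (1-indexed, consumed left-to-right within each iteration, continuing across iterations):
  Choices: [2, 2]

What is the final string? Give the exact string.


Step 0: XD
Step 1: XDD  (used choices [2])
Step 2: XDDD  (used choices [2])

Answer: XDDD


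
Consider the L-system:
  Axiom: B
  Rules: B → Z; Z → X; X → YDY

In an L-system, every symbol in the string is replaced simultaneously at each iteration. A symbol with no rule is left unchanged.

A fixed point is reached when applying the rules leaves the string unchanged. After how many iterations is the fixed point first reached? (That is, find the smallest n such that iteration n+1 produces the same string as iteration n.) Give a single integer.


Answer: 3

Derivation:
Step 0: B
Step 1: Z
Step 2: X
Step 3: YDY
Step 4: YDY  (unchanged — fixed point at step 3)


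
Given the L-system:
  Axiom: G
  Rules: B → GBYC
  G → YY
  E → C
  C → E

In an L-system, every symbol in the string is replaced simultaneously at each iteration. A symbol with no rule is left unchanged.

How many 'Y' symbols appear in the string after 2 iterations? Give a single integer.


Answer: 2

Derivation:
Step 0: G  (0 'Y')
Step 1: YY  (2 'Y')
Step 2: YY  (2 'Y')


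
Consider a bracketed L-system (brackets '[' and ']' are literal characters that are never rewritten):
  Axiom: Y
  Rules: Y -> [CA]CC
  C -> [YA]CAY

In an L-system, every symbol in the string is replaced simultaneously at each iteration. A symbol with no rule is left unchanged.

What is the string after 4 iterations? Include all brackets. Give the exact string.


Answer: [[[[YA]CAYA][YA]CAY[YA]CAYA][[CA]CCA][YA]CAYA[CA]CCA[[YA]CAYA][YA]CAY[YA]CAYA][[[YA]CAYA][YA]CAY[YA]CAYA][[CA]CCA][YA]CAYA[CA]CCA[[YA]CAYA][YA]CAY[YA]CAY[[[YA]CAYA][YA]CAY[YA]CAYA][[CA]CCA][YA]CAYA[CA]CCA[[YA]CAYA][YA]CAY[YA]CAY

Derivation:
Step 0: Y
Step 1: [CA]CC
Step 2: [[YA]CAYA][YA]CAY[YA]CAY
Step 3: [[[CA]CCA][YA]CAYA[CA]CCA][[CA]CCA][YA]CAYA[CA]CC[[CA]CCA][YA]CAYA[CA]CC
Step 4: [[[[YA]CAYA][YA]CAY[YA]CAYA][[CA]CCA][YA]CAYA[CA]CCA[[YA]CAYA][YA]CAY[YA]CAYA][[[YA]CAYA][YA]CAY[YA]CAYA][[CA]CCA][YA]CAYA[CA]CCA[[YA]CAYA][YA]CAY[YA]CAY[[[YA]CAYA][YA]CAY[YA]CAYA][[CA]CCA][YA]CAYA[CA]CCA[[YA]CAYA][YA]CAY[YA]CAY


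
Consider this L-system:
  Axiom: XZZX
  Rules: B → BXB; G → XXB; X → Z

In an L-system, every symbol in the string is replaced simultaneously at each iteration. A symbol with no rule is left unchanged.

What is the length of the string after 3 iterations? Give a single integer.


Answer: 4

Derivation:
Step 0: length = 4
Step 1: length = 4
Step 2: length = 4
Step 3: length = 4


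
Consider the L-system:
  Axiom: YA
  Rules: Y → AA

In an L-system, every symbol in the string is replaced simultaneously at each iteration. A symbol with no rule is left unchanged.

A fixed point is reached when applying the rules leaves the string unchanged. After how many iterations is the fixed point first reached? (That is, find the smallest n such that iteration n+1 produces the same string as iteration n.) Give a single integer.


Answer: 1

Derivation:
Step 0: YA
Step 1: AAA
Step 2: AAA  (unchanged — fixed point at step 1)


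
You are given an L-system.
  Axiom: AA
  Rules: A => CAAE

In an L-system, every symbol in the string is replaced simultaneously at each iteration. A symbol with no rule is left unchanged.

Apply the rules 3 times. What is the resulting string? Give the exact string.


Answer: CCCAAECAAEECCAAECAAEEECCCAAECAAEECCAAECAAEEE

Derivation:
Step 0: AA
Step 1: CAAECAAE
Step 2: CCAAECAAEECCAAECAAEE
Step 3: CCCAAECAAEECCAAECAAEEECCCAAECAAEECCAAECAAEEE


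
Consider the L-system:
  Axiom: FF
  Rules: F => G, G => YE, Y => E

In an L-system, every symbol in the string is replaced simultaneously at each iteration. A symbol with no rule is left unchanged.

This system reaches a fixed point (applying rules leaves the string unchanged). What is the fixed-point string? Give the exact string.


Answer: EEEE

Derivation:
Step 0: FF
Step 1: GG
Step 2: YEYE
Step 3: EEEE
Step 4: EEEE  (unchanged — fixed point at step 3)


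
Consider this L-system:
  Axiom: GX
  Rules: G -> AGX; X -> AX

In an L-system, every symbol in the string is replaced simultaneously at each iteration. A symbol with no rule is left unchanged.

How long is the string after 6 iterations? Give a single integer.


Answer: 35

Derivation:
Step 0: length = 2
Step 1: length = 5
Step 2: length = 9
Step 3: length = 14
Step 4: length = 20
Step 5: length = 27
Step 6: length = 35


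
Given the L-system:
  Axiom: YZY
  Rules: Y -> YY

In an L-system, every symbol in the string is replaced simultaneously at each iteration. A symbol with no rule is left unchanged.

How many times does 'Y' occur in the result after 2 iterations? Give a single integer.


Answer: 8

Derivation:
Step 0: YZY  (2 'Y')
Step 1: YYZYY  (4 'Y')
Step 2: YYYYZYYYY  (8 'Y')


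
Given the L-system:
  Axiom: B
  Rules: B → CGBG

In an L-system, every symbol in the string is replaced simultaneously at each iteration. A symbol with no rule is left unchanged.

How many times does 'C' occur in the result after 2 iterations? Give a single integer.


Answer: 2

Derivation:
Step 0: B  (0 'C')
Step 1: CGBG  (1 'C')
Step 2: CGCGBGG  (2 'C')


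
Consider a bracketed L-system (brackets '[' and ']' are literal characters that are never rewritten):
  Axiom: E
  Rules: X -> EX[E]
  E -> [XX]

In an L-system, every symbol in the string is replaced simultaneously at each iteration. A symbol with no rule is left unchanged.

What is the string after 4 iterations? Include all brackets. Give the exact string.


Step 0: E
Step 1: [XX]
Step 2: [EX[E]EX[E]]
Step 3: [[XX]EX[E][[XX]][XX]EX[E][[XX]]]
Step 4: [[EX[E]EX[E]][XX]EX[E][[XX]][[EX[E]EX[E]]][EX[E]EX[E]][XX]EX[E][[XX]][[EX[E]EX[E]]]]

Answer: [[EX[E]EX[E]][XX]EX[E][[XX]][[EX[E]EX[E]]][EX[E]EX[E]][XX]EX[E][[XX]][[EX[E]EX[E]]]]


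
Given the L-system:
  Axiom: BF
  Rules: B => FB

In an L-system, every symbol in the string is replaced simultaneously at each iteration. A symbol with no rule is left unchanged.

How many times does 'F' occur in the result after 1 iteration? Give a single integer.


Step 0: BF  (1 'F')
Step 1: FBF  (2 'F')

Answer: 2


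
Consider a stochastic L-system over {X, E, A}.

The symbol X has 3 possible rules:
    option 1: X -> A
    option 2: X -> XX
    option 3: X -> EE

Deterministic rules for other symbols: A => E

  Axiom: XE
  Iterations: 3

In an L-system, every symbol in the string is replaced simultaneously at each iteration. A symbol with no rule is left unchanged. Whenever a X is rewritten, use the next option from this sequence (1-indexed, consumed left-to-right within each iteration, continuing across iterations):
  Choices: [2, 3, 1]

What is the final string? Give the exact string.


Step 0: XE
Step 1: XXE  (used choices [2])
Step 2: EEAE  (used choices [3, 1])
Step 3: EEEE  (used choices [])

Answer: EEEE


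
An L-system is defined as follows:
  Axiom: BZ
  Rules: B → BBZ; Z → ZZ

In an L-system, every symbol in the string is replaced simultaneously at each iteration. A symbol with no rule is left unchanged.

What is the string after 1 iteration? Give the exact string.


Step 0: BZ
Step 1: BBZZZ

Answer: BBZZZ


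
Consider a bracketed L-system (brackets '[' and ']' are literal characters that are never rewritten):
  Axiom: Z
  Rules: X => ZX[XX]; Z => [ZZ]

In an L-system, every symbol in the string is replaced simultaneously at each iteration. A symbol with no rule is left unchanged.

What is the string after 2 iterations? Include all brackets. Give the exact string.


Answer: [[ZZ][ZZ]]

Derivation:
Step 0: Z
Step 1: [ZZ]
Step 2: [[ZZ][ZZ]]


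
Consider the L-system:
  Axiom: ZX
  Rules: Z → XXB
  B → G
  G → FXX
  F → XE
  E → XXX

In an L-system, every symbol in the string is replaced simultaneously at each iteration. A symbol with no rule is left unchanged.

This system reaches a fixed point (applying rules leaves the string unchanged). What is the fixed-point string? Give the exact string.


Answer: XXXXXXXXX

Derivation:
Step 0: ZX
Step 1: XXBX
Step 2: XXGX
Step 3: XXFXXX
Step 4: XXXEXXX
Step 5: XXXXXXXXX
Step 6: XXXXXXXXX  (unchanged — fixed point at step 5)


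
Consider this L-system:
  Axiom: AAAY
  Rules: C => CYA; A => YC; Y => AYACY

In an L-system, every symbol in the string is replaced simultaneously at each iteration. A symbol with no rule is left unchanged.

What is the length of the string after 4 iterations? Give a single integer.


Answer: 494

Derivation:
Step 0: length = 4
Step 1: length = 11
Step 2: length = 41
Step 3: length = 141
Step 4: length = 494


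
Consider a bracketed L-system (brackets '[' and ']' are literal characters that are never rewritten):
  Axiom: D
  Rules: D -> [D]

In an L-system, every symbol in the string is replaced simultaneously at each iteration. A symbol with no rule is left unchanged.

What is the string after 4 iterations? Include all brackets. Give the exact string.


Step 0: D
Step 1: [D]
Step 2: [[D]]
Step 3: [[[D]]]
Step 4: [[[[D]]]]

Answer: [[[[D]]]]


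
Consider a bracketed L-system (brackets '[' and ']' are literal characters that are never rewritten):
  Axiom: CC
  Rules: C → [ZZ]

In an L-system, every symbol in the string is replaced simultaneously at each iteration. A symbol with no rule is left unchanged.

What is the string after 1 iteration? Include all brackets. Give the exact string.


Answer: [ZZ][ZZ]

Derivation:
Step 0: CC
Step 1: [ZZ][ZZ]


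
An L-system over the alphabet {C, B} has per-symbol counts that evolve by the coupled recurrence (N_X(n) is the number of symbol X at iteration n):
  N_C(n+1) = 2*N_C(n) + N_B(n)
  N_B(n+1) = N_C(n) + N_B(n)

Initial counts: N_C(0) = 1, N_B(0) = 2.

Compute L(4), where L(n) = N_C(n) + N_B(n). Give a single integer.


Step 0: N_C=1, N_B=2, L=3
Step 1: N_C=4, N_B=3, L=7
Step 2: N_C=11, N_B=7, L=18
Step 3: N_C=29, N_B=18, L=47
Step 4: N_C=76, N_B=47, L=123

Answer: 123


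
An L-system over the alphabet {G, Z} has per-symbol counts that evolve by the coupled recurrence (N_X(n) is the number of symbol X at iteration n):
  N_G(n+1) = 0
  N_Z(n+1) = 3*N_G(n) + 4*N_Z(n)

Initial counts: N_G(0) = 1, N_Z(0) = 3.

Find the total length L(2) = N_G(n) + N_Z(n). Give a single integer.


Step 0: N_G=1, N_Z=3, L=4
Step 1: N_G=0, N_Z=15, L=15
Step 2: N_G=0, N_Z=60, L=60

Answer: 60


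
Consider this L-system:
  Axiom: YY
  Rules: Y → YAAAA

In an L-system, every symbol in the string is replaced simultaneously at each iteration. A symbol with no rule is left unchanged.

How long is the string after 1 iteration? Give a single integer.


Step 0: length = 2
Step 1: length = 10

Answer: 10


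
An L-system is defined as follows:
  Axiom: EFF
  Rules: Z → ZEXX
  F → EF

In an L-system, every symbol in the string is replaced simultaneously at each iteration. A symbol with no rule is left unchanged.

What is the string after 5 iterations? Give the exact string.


Step 0: EFF
Step 1: EEFEF
Step 2: EEEFEEF
Step 3: EEEEFEEEF
Step 4: EEEEEFEEEEF
Step 5: EEEEEEFEEEEEF

Answer: EEEEEEFEEEEEF


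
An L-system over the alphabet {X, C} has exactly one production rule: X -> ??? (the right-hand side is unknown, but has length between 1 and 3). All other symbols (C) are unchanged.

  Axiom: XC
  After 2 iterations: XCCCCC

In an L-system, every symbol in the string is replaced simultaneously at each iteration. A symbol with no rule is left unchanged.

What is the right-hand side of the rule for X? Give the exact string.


Answer: XCC

Derivation:
Trying X -> XCC:
  Step 0: XC
  Step 1: XCCC
  Step 2: XCCCCC
Matches the given result.


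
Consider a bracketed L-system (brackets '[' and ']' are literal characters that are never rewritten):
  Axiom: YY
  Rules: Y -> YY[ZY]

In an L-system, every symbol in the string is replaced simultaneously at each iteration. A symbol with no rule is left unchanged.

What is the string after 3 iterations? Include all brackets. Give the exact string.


Step 0: YY
Step 1: YY[ZY]YY[ZY]
Step 2: YY[ZY]YY[ZY][ZYY[ZY]]YY[ZY]YY[ZY][ZYY[ZY]]
Step 3: YY[ZY]YY[ZY][ZYY[ZY]]YY[ZY]YY[ZY][ZYY[ZY]][ZYY[ZY]YY[ZY][ZYY[ZY]]]YY[ZY]YY[ZY][ZYY[ZY]]YY[ZY]YY[ZY][ZYY[ZY]][ZYY[ZY]YY[ZY][ZYY[ZY]]]

Answer: YY[ZY]YY[ZY][ZYY[ZY]]YY[ZY]YY[ZY][ZYY[ZY]][ZYY[ZY]YY[ZY][ZYY[ZY]]]YY[ZY]YY[ZY][ZYY[ZY]]YY[ZY]YY[ZY][ZYY[ZY]][ZYY[ZY]YY[ZY][ZYY[ZY]]]


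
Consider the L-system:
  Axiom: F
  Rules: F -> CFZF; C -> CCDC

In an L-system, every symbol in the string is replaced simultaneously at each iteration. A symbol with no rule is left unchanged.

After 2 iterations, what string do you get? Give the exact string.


Answer: CCDCCFZFZCFZF

Derivation:
Step 0: F
Step 1: CFZF
Step 2: CCDCCFZFZCFZF


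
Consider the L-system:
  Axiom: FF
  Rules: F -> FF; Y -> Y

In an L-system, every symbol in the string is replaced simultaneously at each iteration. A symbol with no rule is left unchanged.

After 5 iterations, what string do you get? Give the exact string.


Answer: FFFFFFFFFFFFFFFFFFFFFFFFFFFFFFFFFFFFFFFFFFFFFFFFFFFFFFFFFFFFFFFF

Derivation:
Step 0: FF
Step 1: FFFF
Step 2: FFFFFFFF
Step 3: FFFFFFFFFFFFFFFF
Step 4: FFFFFFFFFFFFFFFFFFFFFFFFFFFFFFFF
Step 5: FFFFFFFFFFFFFFFFFFFFFFFFFFFFFFFFFFFFFFFFFFFFFFFFFFFFFFFFFFFFFFFF


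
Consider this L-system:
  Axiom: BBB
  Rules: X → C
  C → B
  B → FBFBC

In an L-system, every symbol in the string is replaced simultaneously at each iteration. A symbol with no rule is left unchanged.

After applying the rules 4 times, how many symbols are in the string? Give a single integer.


Step 0: length = 3
Step 1: length = 15
Step 2: length = 39
Step 3: length = 99
Step 4: length = 243

Answer: 243


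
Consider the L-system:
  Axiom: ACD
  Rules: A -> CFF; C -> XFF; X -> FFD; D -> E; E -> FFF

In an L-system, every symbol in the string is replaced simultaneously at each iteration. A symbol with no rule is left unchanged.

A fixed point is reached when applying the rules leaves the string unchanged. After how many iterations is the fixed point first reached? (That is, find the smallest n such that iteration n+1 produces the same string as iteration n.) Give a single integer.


Answer: 5

Derivation:
Step 0: ACD
Step 1: CFFXFFE
Step 2: XFFFFFFDFFFFF
Step 3: FFDFFFFFFEFFFFF
Step 4: FFEFFFFFFFFFFFFFF
Step 5: FFFFFFFFFFFFFFFFFFF
Step 6: FFFFFFFFFFFFFFFFFFF  (unchanged — fixed point at step 5)


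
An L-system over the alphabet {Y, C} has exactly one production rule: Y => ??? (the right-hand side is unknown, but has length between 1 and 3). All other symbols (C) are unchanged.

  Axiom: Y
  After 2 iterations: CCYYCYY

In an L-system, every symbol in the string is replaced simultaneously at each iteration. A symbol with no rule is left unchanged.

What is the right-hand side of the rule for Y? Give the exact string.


Trying Y => CYY:
  Step 0: Y
  Step 1: CYY
  Step 2: CCYYCYY
Matches the given result.

Answer: CYY


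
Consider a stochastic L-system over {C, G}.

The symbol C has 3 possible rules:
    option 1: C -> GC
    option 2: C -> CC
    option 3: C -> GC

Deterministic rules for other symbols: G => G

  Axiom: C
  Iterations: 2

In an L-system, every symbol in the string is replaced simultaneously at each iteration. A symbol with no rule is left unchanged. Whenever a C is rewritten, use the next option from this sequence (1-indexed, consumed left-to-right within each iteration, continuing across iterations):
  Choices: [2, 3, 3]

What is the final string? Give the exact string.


Answer: GCGC

Derivation:
Step 0: C
Step 1: CC  (used choices [2])
Step 2: GCGC  (used choices [3, 3])


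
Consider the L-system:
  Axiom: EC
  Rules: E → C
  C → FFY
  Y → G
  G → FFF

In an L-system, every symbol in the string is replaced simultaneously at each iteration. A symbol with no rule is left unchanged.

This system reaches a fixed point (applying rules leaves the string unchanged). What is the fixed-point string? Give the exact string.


Step 0: EC
Step 1: CFFY
Step 2: FFYFFG
Step 3: FFGFFFFF
Step 4: FFFFFFFFFF
Step 5: FFFFFFFFFF  (unchanged — fixed point at step 4)

Answer: FFFFFFFFFF


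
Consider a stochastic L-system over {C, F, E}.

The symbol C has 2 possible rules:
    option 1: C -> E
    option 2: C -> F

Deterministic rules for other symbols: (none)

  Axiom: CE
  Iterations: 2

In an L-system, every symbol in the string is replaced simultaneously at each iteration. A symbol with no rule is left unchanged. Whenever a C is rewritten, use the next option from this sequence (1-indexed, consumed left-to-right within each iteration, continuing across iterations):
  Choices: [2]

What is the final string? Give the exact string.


Step 0: CE
Step 1: FE  (used choices [2])
Step 2: FE  (used choices [])

Answer: FE


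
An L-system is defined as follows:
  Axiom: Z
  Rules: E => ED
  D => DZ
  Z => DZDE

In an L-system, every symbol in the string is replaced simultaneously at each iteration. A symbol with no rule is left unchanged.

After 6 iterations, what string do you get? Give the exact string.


Step 0: Z
Step 1: DZDE
Step 2: DZDZDEDZED
Step 3: DZDZDEDZDZDEDZEDDZDZDEEDDZ
Step 4: DZDZDEDZDZDEDZEDDZDZDEDZDZDEDZEDDZDZDEEDDZDZDZDEDZDZDEDZEDEDDZDZDZDE
Step 5: DZDZDEDZDZDEDZEDDZDZDEDZDZDEDZEDDZDZDEEDDZDZDZDEDZDZDEDZEDDZDZDEDZDZDEDZEDDZDZDEEDDZDZDZDEDZDZDEDZEDEDDZDZDZDEDZDZDEDZDZDEDZEDDZDZDEDZDZDEDZEDDZDZDEEDDZEDDZDZDZDEDZDZDEDZDZDEDZED
Step 6: DZDZDEDZDZDEDZEDDZDZDEDZDZDEDZEDDZDZDEEDDZDZDZDEDZDZDEDZEDDZDZDEDZDZDEDZEDDZDZDEEDDZDZDZDEDZDZDEDZEDEDDZDZDZDEDZDZDEDZDZDEDZEDDZDZDEDZDZDEDZEDDZDZDEEDDZDZDZDEDZDZDEDZEDDZDZDEDZDZDEDZEDDZDZDEEDDZDZDZDEDZDZDEDZEDEDDZDZDZDEDZDZDEDZDZDEDZEDDZDZDEDZDZDEDZEDDZDZDEEDDZEDDZDZDZDEDZDZDEDZDZDEDZEDDZDZDEDZDZDEDZEDDZDZDEDZDZDEDZEDDZDZDEEDDZDZDZDEDZDZDEDZEDDZDZDEDZDZDEDZEDDZDZDEEDDZDZDZDEDZDZDEDZEDEDDZDZDZDEEDDZDZDZDEDZDZDEDZDZDEDZEDDZDZDEDZDZDEDZEDDZDZDEDZDZDEDZEDDZDZDEEDDZ

Answer: DZDZDEDZDZDEDZEDDZDZDEDZDZDEDZEDDZDZDEEDDZDZDZDEDZDZDEDZEDDZDZDEDZDZDEDZEDDZDZDEEDDZDZDZDEDZDZDEDZEDEDDZDZDZDEDZDZDEDZDZDEDZEDDZDZDEDZDZDEDZEDDZDZDEEDDZDZDZDEDZDZDEDZEDDZDZDEDZDZDEDZEDDZDZDEEDDZDZDZDEDZDZDEDZEDEDDZDZDZDEDZDZDEDZDZDEDZEDDZDZDEDZDZDEDZEDDZDZDEEDDZEDDZDZDZDEDZDZDEDZDZDEDZEDDZDZDEDZDZDEDZEDDZDZDEDZDZDEDZEDDZDZDEEDDZDZDZDEDZDZDEDZEDDZDZDEDZDZDEDZEDDZDZDEEDDZDZDZDEDZDZDEDZEDEDDZDZDZDEEDDZDZDZDEDZDZDEDZDZDEDZEDDZDZDEDZDZDEDZEDDZDZDEDZDZDEDZEDDZDZDEEDDZ


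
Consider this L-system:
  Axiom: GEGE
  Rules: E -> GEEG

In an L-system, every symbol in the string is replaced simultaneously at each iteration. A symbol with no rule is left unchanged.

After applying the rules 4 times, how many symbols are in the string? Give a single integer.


Answer: 94

Derivation:
Step 0: length = 4
Step 1: length = 10
Step 2: length = 22
Step 3: length = 46
Step 4: length = 94


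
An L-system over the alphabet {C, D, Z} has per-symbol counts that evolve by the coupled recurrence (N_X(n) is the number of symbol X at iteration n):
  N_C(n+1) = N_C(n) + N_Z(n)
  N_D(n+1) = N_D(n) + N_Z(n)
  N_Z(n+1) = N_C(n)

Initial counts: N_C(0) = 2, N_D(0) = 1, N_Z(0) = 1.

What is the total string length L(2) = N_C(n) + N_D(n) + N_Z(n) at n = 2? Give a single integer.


Step 0: N_C=2, N_D=1, N_Z=1, L=4
Step 1: N_C=3, N_D=2, N_Z=2, L=7
Step 2: N_C=5, N_D=4, N_Z=3, L=12

Answer: 12


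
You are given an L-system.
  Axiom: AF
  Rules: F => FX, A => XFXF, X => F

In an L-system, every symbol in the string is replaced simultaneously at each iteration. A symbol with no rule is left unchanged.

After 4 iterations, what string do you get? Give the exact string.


Step 0: AF
Step 1: XFXFFX
Step 2: FFXFFXFXF
Step 3: FXFXFFXFXFFXFFX
Step 4: FXFFXFFXFXFFXFFXFXFFXFXF

Answer: FXFFXFFXFXFFXFFXFXFFXFXF


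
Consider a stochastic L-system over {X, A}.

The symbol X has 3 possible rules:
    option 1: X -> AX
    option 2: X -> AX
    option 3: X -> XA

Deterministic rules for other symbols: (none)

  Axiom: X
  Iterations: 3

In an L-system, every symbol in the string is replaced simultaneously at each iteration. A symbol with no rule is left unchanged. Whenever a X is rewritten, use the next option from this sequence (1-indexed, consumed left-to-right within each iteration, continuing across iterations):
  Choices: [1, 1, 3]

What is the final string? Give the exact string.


Step 0: X
Step 1: AX  (used choices [1])
Step 2: AAX  (used choices [1])
Step 3: AAXA  (used choices [3])

Answer: AAXA


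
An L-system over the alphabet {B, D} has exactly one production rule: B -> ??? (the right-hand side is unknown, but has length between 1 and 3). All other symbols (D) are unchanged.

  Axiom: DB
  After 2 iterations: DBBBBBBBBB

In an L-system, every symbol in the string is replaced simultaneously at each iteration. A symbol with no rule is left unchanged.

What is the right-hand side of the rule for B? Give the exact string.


Trying B -> BBB:
  Step 0: DB
  Step 1: DBBB
  Step 2: DBBBBBBBBB
Matches the given result.

Answer: BBB
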